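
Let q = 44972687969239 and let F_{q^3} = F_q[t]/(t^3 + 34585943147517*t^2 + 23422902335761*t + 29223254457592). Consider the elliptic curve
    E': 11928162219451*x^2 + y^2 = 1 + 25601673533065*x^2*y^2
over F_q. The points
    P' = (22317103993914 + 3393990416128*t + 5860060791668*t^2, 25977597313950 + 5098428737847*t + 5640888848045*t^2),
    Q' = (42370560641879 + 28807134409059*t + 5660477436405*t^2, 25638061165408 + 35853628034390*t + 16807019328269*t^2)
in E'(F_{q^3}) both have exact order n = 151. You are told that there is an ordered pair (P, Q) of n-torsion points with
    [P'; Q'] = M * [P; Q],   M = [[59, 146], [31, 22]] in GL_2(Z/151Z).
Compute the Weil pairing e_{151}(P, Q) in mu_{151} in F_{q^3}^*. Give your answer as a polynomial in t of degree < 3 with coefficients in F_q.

e_{151} is bilinear + alternating on E[151], so e_{151}(59*P + 146*Q, 31*P + 22*Q) = e_{151}(P,Q)^(59*22-146*31).
Hence e(P,Q) = e(P',Q')^{98} where 98 = 94^{-1} mod 151.
Map (x,y)_Ed via u=(1+y)/(1-y), v=(1+y)/((1-y)x) to Montgomery A=29337905601994,B=28850523452389; then to (a',b')=(33232940719131,25131790115750).
Double-and-add over 10010111: 8-1 doublings, 5-1 additions; each step l_{T,T}/v_{2T} or l_{T,P'}/v at Q'+S for random S.
e_{151}(P',Q') = 685400433099 + 23048452645666*t + 6649388148127*t^2.
(685400433099 + 23048452645666*t + 6649388148127*t^2)^{98} mod (44972687969239,f) = 27294420907406 + 6638257536231*t + 42051377792328*t^2.

27294420907406 + 6638257536231*t + 42051377792328*t^2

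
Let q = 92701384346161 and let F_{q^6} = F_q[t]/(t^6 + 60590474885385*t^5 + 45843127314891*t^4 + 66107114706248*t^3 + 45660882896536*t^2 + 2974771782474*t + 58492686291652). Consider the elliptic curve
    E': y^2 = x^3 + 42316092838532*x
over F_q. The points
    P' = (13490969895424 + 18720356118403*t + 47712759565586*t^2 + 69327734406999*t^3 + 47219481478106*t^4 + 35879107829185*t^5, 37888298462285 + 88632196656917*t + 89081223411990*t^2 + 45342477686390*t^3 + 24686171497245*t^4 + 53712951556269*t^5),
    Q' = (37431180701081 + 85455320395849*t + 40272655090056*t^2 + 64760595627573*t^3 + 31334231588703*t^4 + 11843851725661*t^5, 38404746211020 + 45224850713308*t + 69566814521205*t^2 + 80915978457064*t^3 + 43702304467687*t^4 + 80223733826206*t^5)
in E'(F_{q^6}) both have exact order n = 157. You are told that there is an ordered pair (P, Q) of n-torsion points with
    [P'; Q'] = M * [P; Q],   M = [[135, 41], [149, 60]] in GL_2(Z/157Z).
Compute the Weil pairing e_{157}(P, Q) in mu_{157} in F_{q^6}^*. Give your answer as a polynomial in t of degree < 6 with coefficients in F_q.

41712104721204 + 58770950979237*t + 26373330038342*t^2 + 52762056026899*t^3 + 30806368619344*t^4 + 89801131956674*t^5

Since e_{157}(P,P)=e_{157}(Q,Q)=1 and e_{157}(Q,P)=e_{157}(P,Q)^{-1}, expanding e_{157}(135*P + 41*Q,149*P + 60*Q) leaves e(P,Q)^det(M).
det M = 135*60 - 41*149 = 1991 = 107 (mod 157); 107^{-1} = 135 (mod 157).
n = 157 = (10011101)_2 (8 bits, wt 5); accumulate f_{157,P'}(Q'+S)/f_{157,P'}(S) along the 7-step ladder.
The quotient is 11921323168758 + 85274326732018*t + 64863023781149*t^2 + 86106880615943*t^3 + 44932388095452*t^4 + 15871722169570*t^5.
(11921323168758 + 85274326732018*t + 64863023781149*t^2 + 86106880615943*t^3 + 44932388095452*t^4 + 15871722169570*t^5)^{135} mod (92701384346161,f) = 41712104721204 + 58770950979237*t + 26373330038342*t^2 + 52762056026899*t^3 + 30806368619344*t^4 + 89801131956674*t^5.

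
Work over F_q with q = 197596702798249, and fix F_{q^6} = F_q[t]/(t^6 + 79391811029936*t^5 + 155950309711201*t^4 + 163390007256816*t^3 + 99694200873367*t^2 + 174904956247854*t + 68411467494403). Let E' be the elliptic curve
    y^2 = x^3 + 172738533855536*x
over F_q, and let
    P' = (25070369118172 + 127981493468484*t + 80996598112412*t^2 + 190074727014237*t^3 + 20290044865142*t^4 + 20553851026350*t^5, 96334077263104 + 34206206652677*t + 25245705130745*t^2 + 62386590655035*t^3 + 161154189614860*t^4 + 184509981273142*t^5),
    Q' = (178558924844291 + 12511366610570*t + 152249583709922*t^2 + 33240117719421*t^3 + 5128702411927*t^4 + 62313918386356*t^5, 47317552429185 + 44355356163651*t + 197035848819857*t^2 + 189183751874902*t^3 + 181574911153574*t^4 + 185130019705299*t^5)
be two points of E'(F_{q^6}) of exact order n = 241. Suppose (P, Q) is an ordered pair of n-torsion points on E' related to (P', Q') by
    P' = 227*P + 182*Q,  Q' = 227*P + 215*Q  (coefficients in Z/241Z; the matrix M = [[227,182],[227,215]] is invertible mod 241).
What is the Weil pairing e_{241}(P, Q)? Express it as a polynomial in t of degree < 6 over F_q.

16036869615407 + 46847671254612*t + 192487422819645*t^2 + 44241695789927*t^3 + 107450664776629*t^4 + 43149031304089*t^5

Since e_{241}(P,P)=e_{241}(Q,Q)=1 and e_{241}(Q,P)=e_{241}(P,Q)^{-1}, expanding e_{241}(227*P + 182*Q,227*P + 215*Q) leaves e(P,Q)^det(M).
So e_{241}(P,Q) = e_{241}(P',Q')^{229}, since 20*229 = 1 mod 241.
8-bit Miller (11110001) on E'/F_{197596702798249} with a'=172738533855536, b'=0: accumulate tangent/chord ratios at Q'+S and P'+S'.
f_P(D_Q)/f_Q(D_P) = 144280747494704 + 171884429732199*t + 89384903102074*t^2 + 134664899774647*t^3 + 144156369617398*t^4 + 115899314351357*t^5.
Raise to 229: e(P,Q) = 16036869615407 + 46847671254612*t + 192487422819645*t^2 + 44241695789927*t^3 + 107450664776629*t^4 + 43149031304089*t^5 in mu_{241}.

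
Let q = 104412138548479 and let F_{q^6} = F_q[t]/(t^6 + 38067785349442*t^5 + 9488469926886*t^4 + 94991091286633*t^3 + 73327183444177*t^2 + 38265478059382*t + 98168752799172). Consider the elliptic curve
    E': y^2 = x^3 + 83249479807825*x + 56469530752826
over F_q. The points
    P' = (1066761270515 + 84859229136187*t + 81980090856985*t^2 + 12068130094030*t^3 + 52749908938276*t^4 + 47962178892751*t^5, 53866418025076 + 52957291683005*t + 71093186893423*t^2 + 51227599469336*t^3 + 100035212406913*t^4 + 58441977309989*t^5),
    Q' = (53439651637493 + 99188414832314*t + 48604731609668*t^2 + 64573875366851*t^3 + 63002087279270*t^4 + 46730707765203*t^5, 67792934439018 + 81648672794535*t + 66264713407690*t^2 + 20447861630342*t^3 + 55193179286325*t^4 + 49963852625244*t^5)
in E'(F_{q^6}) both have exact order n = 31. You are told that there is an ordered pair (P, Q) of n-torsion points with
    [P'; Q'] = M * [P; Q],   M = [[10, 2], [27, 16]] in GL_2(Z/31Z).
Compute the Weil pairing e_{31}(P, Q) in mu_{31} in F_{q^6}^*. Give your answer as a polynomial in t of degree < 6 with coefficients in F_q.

Since e_{31}(P,P)=e_{31}(Q,Q)=1 and e_{31}(Q,P)=e_{31}(P,Q)^{-1}, expanding e_{31}(10*P + 2*Q,27*P + 16*Q) leaves e(P,Q)^det(M).
Hence e(P,Q) = e(P',Q')^{12} where 12 = 13^{-1} mod 31.
5-bit Miller (11111) on E'/F_{104412138548479} with a'=83249479807825, b'=56469530752826: accumulate tangent/chord ratios at Q'+S and P'+S'.
Result: e(P',Q') = 23829662685044 + 8291125654703*t + 9970896127240*t^2 + 14342821413401*t^3 + 47117744502252*t^4 + 20326658268746*t^5.
Hence e(P,Q) = 93301403975289 + 66206422703561*t + 60439408843738*t^2 + 101257724422661*t^3 + 90164170797235*t^4 + 44359252708162*t^5 in F_{104412138548479^6}^*.

93301403975289 + 66206422703561*t + 60439408843738*t^2 + 101257724422661*t^3 + 90164170797235*t^4 + 44359252708162*t^5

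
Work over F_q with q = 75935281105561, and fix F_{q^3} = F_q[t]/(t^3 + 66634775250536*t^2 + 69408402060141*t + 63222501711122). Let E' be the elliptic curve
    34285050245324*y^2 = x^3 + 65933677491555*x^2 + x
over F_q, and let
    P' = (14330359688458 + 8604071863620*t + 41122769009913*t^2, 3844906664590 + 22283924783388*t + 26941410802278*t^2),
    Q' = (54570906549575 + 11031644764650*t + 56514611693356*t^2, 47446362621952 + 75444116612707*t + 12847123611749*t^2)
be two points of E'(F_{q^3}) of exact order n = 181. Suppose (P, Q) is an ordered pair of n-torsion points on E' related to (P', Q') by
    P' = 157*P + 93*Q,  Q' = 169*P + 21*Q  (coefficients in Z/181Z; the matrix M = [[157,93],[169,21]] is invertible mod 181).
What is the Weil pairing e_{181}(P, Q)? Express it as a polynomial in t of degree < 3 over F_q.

38992345934548 + 15664229185348*t + 18922791920648*t^2

e_{181}(aP+bQ,cP+dQ) = e_{181}(P,Q)^(ad-bc); with (a,b,c,d)=(157,93,169,21) this gives the det-181 law.
So e_{181}(P,Q) = e_{181}(P',Q')^{21}, since 69*21 = 1 mod 181.
Set x_W=21913919142887*u+38301725955980, y_W=21913919142887*v; then E': y_W^2=x_W^3+14148871117389.
n = 181 = (10110101)_2 (8 bits, wt 5); accumulate f_{181,P'}(Q'+S)/f_{181,P'}(S) along the 7-step ladder.
Result: e(P',Q') = 32217073255250 + 32584700463030*t + 41308118408479*t^2.
Finally e_{181}(P,Q) = 38992345934548 + 15664229185348*t + 18922791920648*t^2.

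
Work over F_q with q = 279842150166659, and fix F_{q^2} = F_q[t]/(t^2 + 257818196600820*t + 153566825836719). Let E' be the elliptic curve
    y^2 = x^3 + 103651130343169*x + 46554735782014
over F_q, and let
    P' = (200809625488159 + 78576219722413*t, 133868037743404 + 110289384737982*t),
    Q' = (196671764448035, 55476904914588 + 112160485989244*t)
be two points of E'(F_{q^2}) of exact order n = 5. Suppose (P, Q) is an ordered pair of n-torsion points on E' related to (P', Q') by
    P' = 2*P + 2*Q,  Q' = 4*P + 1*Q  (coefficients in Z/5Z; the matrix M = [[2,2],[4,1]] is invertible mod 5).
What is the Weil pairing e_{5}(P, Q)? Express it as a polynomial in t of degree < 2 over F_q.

40869762623177 + 164050629139455*t

Since e_{5}(P,P)=e_{5}(Q,Q)=1 and e_{5}(Q,P)=e_{5}(P,Q)^{-1}, expanding e_{5}(2*P + 2*Q,4*P + 1*Q) leaves e(P,Q)^det(M).
det M = 2*1 - 2*4 = -6 = 4 (mod 5); 4^{-1} = 4 (mod 5).
n = 5 = (101)_2 (3 bits, wt 2); accumulate f_{5,P'}(Q'+S)/f_{5,P'}(S) along the 2-step ladder.
e_{5}(P',Q') = 160800733758462 + 115791521027204*t.
Finally e_{5}(P,Q) = 40869762623177 + 164050629139455*t.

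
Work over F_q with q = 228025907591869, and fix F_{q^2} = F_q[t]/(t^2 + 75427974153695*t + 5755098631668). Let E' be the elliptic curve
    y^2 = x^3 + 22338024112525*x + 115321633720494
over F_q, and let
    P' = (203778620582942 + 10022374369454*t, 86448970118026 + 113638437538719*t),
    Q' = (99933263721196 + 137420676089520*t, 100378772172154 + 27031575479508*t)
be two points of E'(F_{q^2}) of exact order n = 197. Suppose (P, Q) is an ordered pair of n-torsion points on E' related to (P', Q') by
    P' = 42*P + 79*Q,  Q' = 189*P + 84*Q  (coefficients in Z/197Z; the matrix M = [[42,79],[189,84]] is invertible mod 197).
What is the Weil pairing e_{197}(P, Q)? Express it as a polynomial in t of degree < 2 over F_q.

Since e_{197}(P,P)=e_{197}(Q,Q)=1 and e_{197}(Q,P)=e_{197}(P,Q)^{-1}, expanding e_{197}(42*P + 79*Q,189*P + 84*Q) leaves e(P,Q)^det(M).
42*84 - 79*189 = -11403; reduced mod 197: det = 23, inverse 60.
n = 197 = (11000101)_2 (8 bits, wt 4); accumulate f_{197,P'}(Q'+S)/f_{197,P'}(S) along the 7-step ladder.
So e_{197}(P',Q') = 70584950143483 + 121568495493400*t.
e_{197}(P,Q) = (70584950143483 + 121568495493400*t)^{60} = 25681912738454 + 26920486694777*t.

25681912738454 + 26920486694777*t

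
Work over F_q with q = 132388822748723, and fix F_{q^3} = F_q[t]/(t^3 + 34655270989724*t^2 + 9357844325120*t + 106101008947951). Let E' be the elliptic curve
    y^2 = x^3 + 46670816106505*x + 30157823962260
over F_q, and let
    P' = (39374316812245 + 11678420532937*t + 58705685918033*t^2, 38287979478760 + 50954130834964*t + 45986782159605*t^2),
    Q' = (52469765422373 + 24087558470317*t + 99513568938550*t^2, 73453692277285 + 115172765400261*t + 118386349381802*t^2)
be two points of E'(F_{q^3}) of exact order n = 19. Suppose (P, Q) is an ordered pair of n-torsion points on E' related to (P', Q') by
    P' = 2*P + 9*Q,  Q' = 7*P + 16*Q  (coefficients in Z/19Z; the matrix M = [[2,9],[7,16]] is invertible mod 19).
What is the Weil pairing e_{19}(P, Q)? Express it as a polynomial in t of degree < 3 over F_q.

44959209618080 + 131480326478474*t + 88636082464664*t^2

e_{19}(aP+bQ,cP+dQ) = e_{19}(P,Q)^(ad-bc); with (a,b,c,d)=(2,9,7,16) this gives the det-19 law.
Hence e(P,Q) = e(P',Q')^{11} where 11 = 7^{-1} mod 19.
Run Miller on y^2=x^3+46670816106505*x+30157823962260 over F_{132388822748723}: ladder 10011 (5 bits); e = f_P(D_Q)/f_Q(D_P).
The quotient is 121265874424701 + 120133341030339*t + 131071455249754*t^2.
Finally e_{19}(P,Q) = 44959209618080 + 131480326478474*t + 88636082464664*t^2.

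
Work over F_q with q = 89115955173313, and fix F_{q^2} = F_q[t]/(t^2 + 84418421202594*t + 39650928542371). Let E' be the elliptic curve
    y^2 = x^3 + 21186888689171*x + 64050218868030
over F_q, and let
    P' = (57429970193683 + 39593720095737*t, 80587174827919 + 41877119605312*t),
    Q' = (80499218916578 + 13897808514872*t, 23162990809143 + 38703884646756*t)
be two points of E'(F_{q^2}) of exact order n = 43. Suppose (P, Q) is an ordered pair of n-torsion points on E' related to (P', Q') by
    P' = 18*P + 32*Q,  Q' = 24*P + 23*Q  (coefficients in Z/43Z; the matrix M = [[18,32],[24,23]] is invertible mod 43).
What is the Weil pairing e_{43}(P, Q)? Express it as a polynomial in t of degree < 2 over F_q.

85700262982289 + 2190180944339*t

e_{43} is bilinear + alternating on E[43], so e_{43}(18*P + 32*Q, 24*P + 23*Q) = e_{43}(P,Q)^(18*23-32*24).
18*23 - 32*24 = -354; reduced mod 43: det = 33, inverse 30.
6-bit Miller (101011) on E'/F_{89115955173313} with a'=21186888689171, b'=64050218868030: accumulate tangent/chord ratios at Q'+S and P'+S'.
f_P(D_Q)/f_Q(D_P) = 68511196879336 + 22425802359679*t.
Thus e_{43}(P,Q) = 85700262982289 + 2190180944339*t.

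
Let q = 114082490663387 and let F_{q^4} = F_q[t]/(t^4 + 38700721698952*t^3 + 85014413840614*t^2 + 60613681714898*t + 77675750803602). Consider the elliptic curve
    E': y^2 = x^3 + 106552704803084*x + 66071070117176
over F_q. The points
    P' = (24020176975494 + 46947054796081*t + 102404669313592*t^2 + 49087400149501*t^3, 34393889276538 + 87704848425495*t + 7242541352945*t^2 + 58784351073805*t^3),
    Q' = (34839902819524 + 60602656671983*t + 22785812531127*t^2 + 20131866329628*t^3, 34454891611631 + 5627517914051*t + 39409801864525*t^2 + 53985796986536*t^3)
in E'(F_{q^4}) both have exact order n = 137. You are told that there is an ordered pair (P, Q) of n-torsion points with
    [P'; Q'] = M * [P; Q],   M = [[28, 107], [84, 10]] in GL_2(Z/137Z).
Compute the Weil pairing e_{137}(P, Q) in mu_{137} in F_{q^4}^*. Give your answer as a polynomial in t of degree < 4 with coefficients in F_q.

Since e_{137}(P,P)=e_{137}(Q,Q)=1 and e_{137}(Q,P)=e_{137}(P,Q)^{-1}, expanding e_{137}(28*P + 107*Q,84*P + 10*Q) leaves e(P,Q)^det(M).
Inverting 60 mod 137: 16. Thus e_{137}(P,Q) = e(P',Q')^{16}.
Miller loop for e_{137} over F_{114082490663387^4}: bits of 137 = 10001001; 7 double steps + 2 add steps, l/v at each.
e_{137}(P',Q') = 44577623250665 + 84648381341986*t + 35510977459931*t^2 + 65819460437847*t^3.
Raise to 16: e(P,Q) = 83049091095876 + 46351728823118*t + 48376745977305*t^2 + 9833693416670*t^3 in mu_{137}.

83049091095876 + 46351728823118*t + 48376745977305*t^2 + 9833693416670*t^3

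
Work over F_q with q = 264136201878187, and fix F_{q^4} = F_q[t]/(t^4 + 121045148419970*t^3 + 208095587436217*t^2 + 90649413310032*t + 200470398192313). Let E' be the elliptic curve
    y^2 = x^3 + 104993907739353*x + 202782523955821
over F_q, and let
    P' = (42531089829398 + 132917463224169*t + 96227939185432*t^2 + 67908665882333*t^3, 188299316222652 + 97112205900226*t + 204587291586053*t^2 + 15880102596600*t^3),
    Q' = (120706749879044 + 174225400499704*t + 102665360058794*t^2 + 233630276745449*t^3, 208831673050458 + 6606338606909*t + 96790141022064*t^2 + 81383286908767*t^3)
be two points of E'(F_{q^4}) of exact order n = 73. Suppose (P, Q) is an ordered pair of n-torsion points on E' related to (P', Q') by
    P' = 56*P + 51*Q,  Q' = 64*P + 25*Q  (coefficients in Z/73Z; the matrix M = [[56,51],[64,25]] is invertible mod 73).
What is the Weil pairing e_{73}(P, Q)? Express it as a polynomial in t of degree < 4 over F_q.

59101491366930 + 71357452899984*t + 106979121533793*t^2 + 21917714095944*t^3

e_{73} is bilinear + alternating on E[73], so e_{73}(56*P + 51*Q, 64*P + 25*Q) = e_{73}(P,Q)^(56*25-51*64).
56*25 - 51*64 = -1864; reduced mod 73: det = 34, inverse 58.
7-bit Miller (1001001) on E'/F_{264136201878187} with a'=104993907739353, b'=202782523955821: accumulate tangent/chord ratios at Q'+S and P'+S'.
f_P(D_Q)/f_Q(D_P) = 22593043602282 + 199358792512607*t + 190057519470070*t^2 + 22153819954883*t^3.
(22593043602282 + 199358792512607*t + 190057519470070*t^2 + 22153819954883*t^3)^{58} mod (264136201878187,f) = 59101491366930 + 71357452899984*t + 106979121533793*t^2 + 21917714095944*t^3.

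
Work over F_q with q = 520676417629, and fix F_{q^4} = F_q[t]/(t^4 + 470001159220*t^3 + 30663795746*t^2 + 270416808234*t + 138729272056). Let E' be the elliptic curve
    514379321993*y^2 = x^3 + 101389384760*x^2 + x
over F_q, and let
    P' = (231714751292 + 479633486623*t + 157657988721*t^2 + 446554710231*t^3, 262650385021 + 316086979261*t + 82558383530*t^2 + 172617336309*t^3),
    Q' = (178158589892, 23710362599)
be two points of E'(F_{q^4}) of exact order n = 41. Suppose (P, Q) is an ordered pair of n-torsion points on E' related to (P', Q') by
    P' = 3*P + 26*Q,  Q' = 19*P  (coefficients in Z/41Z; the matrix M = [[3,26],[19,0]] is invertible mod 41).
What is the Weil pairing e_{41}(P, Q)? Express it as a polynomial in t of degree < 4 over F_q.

Under M = [[3,26],[19,0]] in GL_2(Z/41), e_{41}(P',Q') = e_{41}(P,Q)^(3*0-26*19 mod 41).
3*0 - 26*19 = -494; reduced mod 41: det = 39, inverse 20.
Montgomery->Weierstrass: x_W = 213985701331*x+424410187867, y_W=213985701331*y on F_{520676417629}; lands on y^2=x^3+58255212832*x+486929878211.
n = 41 = (101001)_2 (6 bits, wt 3); accumulate f_{41,P'}(Q'+S)/f_{41,P'}(S) along the 5-step ladder.
The quotient is 480920869050 + 7681671047*t + 444567763327*t^2 + 197431868150*t^3.
(480920869050 + 7681671047*t + 444567763327*t^2 + 197431868150*t^3)^{20} mod (520676417629,f) = 267145044780 + 52037923835*t + 504885547355*t^2 + 209019421544*t^3.

267145044780 + 52037923835*t + 504885547355*t^2 + 209019421544*t^3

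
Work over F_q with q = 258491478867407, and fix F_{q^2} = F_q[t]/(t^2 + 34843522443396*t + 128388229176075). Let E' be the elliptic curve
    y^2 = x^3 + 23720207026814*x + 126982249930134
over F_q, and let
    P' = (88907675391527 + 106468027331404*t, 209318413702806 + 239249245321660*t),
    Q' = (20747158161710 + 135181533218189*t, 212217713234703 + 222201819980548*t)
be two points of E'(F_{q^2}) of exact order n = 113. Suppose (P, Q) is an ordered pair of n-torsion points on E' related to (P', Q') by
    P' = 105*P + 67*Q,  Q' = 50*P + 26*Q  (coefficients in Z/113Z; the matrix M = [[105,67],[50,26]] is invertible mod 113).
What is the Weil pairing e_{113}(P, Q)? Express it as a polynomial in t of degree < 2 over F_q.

Alternating bilinearity on E[113] (values in mu_{113} in F_{258491478867407^2}) gives e(P',Q') = e(P,Q)^det(M).
det M = 105*26 - 67*50 = -620 = 58 (mod 113); 58^{-1} = 76 (mod 113).
7-bit Miller (1110001) on E'/F_{258491478867407} with a'=23720207026814, b'=126982249930134: accumulate tangent/chord ratios at Q'+S and P'+S'.
e_{113}(P',Q') = 225249995325760 + 148819688337382*t.
e_{113}(P,Q) = (225249995325760 + 148819688337382*t)^{76} = 107052220052023 + 183823883813040*t.

107052220052023 + 183823883813040*t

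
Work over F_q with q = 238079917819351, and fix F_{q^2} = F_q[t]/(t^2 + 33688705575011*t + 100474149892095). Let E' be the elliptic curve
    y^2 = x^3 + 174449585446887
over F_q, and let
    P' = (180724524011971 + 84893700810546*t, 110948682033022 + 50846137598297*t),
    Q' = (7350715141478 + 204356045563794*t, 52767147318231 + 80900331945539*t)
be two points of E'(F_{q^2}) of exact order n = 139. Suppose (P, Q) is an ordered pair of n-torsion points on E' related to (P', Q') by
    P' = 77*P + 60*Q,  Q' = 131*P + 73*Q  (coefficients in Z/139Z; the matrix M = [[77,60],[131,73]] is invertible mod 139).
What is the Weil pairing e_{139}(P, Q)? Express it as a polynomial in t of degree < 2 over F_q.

The 139-Weil pairing on E[139] over F_{238079917819351} is alternating-bilinear: e_{139}(P',Q') = e_{139}(P,Q)^det(M).
det M = 77*73 - 60*131 = -2239 = 124 (mod 139); 124^{-1} = 37 (mod 139).
n = 139 = (10001011)_2 (8 bits, wt 4); accumulate f_{139,P'}(Q'+S)/f_{139,P'}(S) along the 7-step ladder.
e_{139}(P',Q') = 3699682169194 + 88110756212837*t.
Finally e_{139}(P,Q) = 35881420046492 + 177042244792468*t.

35881420046492 + 177042244792468*t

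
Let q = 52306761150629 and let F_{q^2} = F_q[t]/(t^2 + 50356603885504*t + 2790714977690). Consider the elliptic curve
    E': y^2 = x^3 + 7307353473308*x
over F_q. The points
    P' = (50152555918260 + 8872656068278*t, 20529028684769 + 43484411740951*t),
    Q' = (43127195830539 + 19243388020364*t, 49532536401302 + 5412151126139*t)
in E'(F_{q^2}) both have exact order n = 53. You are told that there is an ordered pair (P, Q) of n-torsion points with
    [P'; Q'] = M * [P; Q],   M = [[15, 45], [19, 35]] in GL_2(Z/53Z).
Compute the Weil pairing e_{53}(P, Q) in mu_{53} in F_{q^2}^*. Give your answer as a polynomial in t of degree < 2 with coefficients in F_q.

46736668171367 + 26313393634694*t

Since e_{53}(P,P)=e_{53}(Q,Q)=1 and e_{53}(Q,P)=e_{53}(P,Q)^{-1}, expanding e_{53}(15*P + 45*Q,19*P + 35*Q) leaves e(P,Q)^det(M).
det(M) mod 53 = 41; its inverse in (Z/53)^* is 22 (check: 41*22 mod 53 = 1).
Double-and-add over 110101: 6-1 doublings, 4-1 additions; each step l_{T,T}/v_{2T} or l_{T,P'}/v at Q'+S for random S.
f_P(D_Q)/f_Q(D_P) = 30625261781609 + 45384535115600*t.
Hence e(P,Q) = 46736668171367 + 26313393634694*t in F_{52306761150629^2}^*.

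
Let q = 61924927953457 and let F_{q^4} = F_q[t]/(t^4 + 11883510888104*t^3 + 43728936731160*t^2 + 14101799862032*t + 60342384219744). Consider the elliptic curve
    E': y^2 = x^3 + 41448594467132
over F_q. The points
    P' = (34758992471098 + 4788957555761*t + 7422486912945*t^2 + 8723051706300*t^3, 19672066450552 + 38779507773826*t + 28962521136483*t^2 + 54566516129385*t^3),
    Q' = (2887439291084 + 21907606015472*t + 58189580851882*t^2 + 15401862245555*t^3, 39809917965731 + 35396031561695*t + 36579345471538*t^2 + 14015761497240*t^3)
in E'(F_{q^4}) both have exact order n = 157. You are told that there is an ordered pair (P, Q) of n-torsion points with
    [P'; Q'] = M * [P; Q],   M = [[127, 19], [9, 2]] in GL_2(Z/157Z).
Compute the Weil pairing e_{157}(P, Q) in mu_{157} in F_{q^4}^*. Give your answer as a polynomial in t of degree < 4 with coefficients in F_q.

e_{157} is bilinear + alternating on E[157], so e_{157}(127*P + 19*Q, 9*P + 2*Q) = e_{157}(P,Q)^(127*2-19*9).
Inverting 83 mod 157: 70. Thus e_{157}(P,Q) = e(P',Q')^{70}.
n = 157 = (10011101)_2 (8 bits, wt 5); accumulate f_{157,P'}(Q'+S)/f_{157,P'}(S) along the 7-step ladder.
e_{157}(P',Q') = 44202102001583 + 26676293061551*t + 15467385140759*t^2 + 37663287379383*t^3.
Finally e_{157}(P,Q) = 55618247180165 + 6604712165675*t + 27920953850654*t^2 + 12126569325846*t^3.

55618247180165 + 6604712165675*t + 27920953850654*t^2 + 12126569325846*t^3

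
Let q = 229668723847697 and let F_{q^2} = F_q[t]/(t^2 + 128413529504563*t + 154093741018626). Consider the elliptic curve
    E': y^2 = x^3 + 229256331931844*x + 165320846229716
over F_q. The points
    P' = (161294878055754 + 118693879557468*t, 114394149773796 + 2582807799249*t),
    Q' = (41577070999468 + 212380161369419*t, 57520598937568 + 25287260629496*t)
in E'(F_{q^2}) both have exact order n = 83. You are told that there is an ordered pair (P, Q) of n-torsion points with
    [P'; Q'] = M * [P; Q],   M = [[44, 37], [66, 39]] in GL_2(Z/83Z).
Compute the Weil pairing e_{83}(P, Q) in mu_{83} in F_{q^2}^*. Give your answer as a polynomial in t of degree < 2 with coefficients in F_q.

16062855438766 + 39007049853472*t

Under M = [[44,37],[66,39]] in GL_2(Z/83), e_{83}(P',Q') = e_{83}(P,Q)^(44*39-37*66 mod 83).
So e_{83}(P,Q) = e_{83}(P',Q')^{4}, since 21*4 = 1 mod 83.
Run Miller on y^2=x^3+229256331931844*x+165320846229716 over F_{229668723847697}: ladder 1010011 (7 bits); e = f_P(D_Q)/f_Q(D_P).
The quotient is 210274035185504 + 152817659350848*t.
Raise to 4: e(P,Q) = 16062855438766 + 39007049853472*t in mu_{83}.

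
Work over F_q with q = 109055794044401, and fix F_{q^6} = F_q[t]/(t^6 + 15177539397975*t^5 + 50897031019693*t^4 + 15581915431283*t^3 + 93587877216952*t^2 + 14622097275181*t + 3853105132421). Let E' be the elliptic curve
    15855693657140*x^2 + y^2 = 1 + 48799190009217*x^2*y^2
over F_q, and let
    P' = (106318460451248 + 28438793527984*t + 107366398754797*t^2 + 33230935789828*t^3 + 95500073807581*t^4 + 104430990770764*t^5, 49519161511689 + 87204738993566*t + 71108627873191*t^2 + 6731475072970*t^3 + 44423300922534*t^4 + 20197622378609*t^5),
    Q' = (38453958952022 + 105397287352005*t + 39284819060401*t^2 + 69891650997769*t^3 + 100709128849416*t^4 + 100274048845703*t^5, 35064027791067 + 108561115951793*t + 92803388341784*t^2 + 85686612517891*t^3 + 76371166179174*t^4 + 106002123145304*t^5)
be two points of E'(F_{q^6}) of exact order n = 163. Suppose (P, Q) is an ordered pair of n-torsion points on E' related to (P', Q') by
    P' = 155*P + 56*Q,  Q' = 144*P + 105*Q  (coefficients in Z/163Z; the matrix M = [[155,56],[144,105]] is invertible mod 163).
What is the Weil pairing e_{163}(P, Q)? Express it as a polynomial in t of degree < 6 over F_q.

16600073318103 + 50630543987952*t + 11897614040609*t^2 + 35382808644791*t^3 + 58967328035683*t^4 + 99277906240462*t^5

e_{163} is bilinear + alternating on E[163], so e_{163}(155*P + 56*Q, 144*P + 105*Q) = e_{163}(P,Q)^(155*105-56*144).
So e_{163}(P,Q) = e_{163}(P',Q')^{155}, since 61*155 = 1 mod 163.
Edwards->Montgomery: u=(1+y)/(1-y), v=u/x -> 98570025093438v^2=u^3+23362539193417u^2+u; then x_W=19028074423081u+101655642314727: y^2=x^3+106243675900235*x+37950766891000.
8-bit Miller (10100011) on E'/F_{109055794044401} with a'=106243675900235, b'=37950766891000: accumulate tangent/chord ratios at Q'+S and P'+S'.
e_{163}(P',Q') = 84130051798623 + 83088505875018*t + 16841056686163*t^2 + 18689892064145*t^3 + 49426863698019*t^4 + 95401608819423*t^5.
Hence e(P,Q) = 16600073318103 + 50630543987952*t + 11897614040609*t^2 + 35382808644791*t^3 + 58967328035683*t^4 + 99277906240462*t^5 in F_{109055794044401^6}^*.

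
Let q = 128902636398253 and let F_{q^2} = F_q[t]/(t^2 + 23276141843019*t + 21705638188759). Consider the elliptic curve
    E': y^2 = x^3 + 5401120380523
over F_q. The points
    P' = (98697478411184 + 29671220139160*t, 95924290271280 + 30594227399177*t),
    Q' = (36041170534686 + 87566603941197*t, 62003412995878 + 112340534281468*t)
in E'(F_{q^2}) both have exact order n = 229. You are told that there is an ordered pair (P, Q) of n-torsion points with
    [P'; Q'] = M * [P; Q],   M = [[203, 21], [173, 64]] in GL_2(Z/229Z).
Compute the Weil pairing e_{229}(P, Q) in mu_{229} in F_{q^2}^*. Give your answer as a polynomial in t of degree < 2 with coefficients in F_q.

e_{229} is bilinear + alternating on E[229], so e_{229}(203*P + 21*Q, 173*P + 64*Q) = e_{229}(P,Q)^(203*64-21*173).
Inverting 199 mod 229: 145. Thus e_{229}(P,Q) = e(P',Q')^{145}.
Double-and-add over 11100101: 8-1 doublings, 5-1 additions; each step l_{T,T}/v_{2T} or l_{T,P'}/v at Q'+S for random S.
So e_{229}(P',Q') = 112805216061517 + 124746954428144*t.
Hence e(P,Q) = 127649095980870 + 83514591209365*t in F_{128902636398253^2}^*.

127649095980870 + 83514591209365*t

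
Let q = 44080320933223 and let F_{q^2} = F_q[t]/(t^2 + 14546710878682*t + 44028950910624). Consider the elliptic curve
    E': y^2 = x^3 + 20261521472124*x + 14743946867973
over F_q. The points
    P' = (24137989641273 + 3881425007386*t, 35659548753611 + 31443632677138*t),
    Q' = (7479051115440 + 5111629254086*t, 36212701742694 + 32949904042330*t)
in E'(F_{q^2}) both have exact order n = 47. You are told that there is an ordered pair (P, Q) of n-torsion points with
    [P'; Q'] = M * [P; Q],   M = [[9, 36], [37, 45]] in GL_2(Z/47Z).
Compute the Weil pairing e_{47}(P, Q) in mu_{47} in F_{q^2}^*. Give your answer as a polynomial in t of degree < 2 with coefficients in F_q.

41093097286735 + 28694785494360*t

e_{47}(aP+bQ,cP+dQ) = e_{47}(P,Q)^(ad-bc); with (a,b,c,d)=(9,36,37,45) this gives the det-47 law.
det(M) mod 47 = 13; its inverse in (Z/47)^* is 29 (check: 13*29 mod 47 = 1).
Build f_{47,P'} and f_{47,Q'} via the 6-bit ladder of 47=101111_2; evaluate at shifted divisors; quotient in F_{44080320933223^2}.
The quotient is 40738946904905 + 14448198019782*t.
e_{47}(P,Q) = (40738946904905 + 14448198019782*t)^{29} = 41093097286735 + 28694785494360*t.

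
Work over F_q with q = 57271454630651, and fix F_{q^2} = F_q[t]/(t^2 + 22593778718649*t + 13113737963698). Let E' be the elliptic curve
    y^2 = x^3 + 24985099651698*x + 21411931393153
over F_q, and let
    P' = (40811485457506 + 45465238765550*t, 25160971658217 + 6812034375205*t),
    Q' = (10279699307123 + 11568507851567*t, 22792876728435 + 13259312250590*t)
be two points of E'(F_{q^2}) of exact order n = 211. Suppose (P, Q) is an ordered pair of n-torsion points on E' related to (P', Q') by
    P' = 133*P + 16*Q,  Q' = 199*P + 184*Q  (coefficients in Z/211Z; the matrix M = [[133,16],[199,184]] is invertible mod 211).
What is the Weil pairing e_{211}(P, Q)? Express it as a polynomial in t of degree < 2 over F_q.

20553481248192 + 36343268157662*t

e_{211} is bilinear + alternating on E[211], so e_{211}(133*P + 16*Q, 199*P + 184*Q) = e_{211}(P,Q)^(133*184-16*199).
det(M) mod 211 = 188; its inverse in (Z/211)^* is 55 (check: 188*55 mod 211 = 1).
n = 211 = (11010011)_2 (8 bits, wt 5); accumulate f_{211,P'}(Q'+S)/f_{211,P'}(S) along the 7-step ladder.
Result: e(P',Q') = 27858118991722 + 26860369929938*t.
Hence e(P,Q) = 20553481248192 + 36343268157662*t in F_{57271454630651^2}^*.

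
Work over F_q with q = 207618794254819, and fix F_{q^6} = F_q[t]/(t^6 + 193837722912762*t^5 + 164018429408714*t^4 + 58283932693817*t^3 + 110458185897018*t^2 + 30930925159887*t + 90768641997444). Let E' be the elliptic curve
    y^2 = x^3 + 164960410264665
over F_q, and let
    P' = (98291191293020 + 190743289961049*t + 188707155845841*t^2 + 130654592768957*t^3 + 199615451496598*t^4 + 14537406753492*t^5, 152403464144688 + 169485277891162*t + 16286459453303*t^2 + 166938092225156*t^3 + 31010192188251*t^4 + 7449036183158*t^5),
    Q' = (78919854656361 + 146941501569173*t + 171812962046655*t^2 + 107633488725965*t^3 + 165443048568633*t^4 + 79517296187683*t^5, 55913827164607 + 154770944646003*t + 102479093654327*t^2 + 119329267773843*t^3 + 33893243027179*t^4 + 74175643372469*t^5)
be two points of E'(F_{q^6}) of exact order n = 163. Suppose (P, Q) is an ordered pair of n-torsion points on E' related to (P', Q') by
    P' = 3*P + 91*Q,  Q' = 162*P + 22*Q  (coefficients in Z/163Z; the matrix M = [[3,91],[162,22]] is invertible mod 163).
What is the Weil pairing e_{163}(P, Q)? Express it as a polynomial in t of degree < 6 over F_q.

Alternating bilinearity on E[163] (values in mu_{163} in F_{207618794254819^6}) gives e(P',Q') = e(P,Q)^det(M).
Hence e(P,Q) = e(P',Q')^{27} where 27 = 157^{-1} mod 163.
n = 163 = (10100011)_2 (8 bits, wt 4); accumulate f_{163,P'}(Q'+S)/f_{163,P'}(S) along the 7-step ladder.
So e_{163}(P',Q') = 79215128462789 + 157118734826475*t + 18864764323560*t^2 + 196186263557334*t^3 + 91527573986860*t^4 + 105825118461897*t^5.
Raise to 27: e(P,Q) = 117559572727075 + 128784252716862*t + 145758265237269*t^2 + 31906532479931*t^3 + 26017815894154*t^4 + 55567357230156*t^5 in mu_{163}.

117559572727075 + 128784252716862*t + 145758265237269*t^2 + 31906532479931*t^3 + 26017815894154*t^4 + 55567357230156*t^5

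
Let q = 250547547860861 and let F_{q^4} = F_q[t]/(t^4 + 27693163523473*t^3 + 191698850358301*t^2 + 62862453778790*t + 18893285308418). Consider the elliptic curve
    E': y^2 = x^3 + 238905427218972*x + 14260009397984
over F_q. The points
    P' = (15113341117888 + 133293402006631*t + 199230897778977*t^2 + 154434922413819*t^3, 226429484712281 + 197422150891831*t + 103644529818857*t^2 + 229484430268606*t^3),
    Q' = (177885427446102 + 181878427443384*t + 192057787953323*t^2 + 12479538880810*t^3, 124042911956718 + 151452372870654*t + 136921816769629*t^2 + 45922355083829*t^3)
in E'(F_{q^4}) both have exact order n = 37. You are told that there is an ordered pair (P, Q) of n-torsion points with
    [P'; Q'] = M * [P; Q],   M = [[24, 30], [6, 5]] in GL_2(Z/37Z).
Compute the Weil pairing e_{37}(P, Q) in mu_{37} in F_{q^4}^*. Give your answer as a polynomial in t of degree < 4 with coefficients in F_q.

The 37-Weil pairing on E[37] over F_{250547547860861} is alternating-bilinear: e_{37}(P',Q') = e_{37}(P,Q)^det(M).
24*5 - 30*6 = -60; reduced mod 37: det = 14, inverse 8.
Run Miller on y^2=x^3+238905427218972*x+14260009397984 over F_{250547547860861}: ladder 100101 (6 bits); e = f_P(D_Q)/f_Q(D_P).
Miller gives e_{37}(P',Q') = 40587922282380 + 28202014650503*t + 134204710166431*t^2 + 112577754305446*t^3 in F_{250547547860861^4}.
Hence e(P,Q) = 79703489454538 + 42842839839246*t + 140355806203141*t^2 + 194579711589790*t^3 in F_{250547547860861^4}^*.

79703489454538 + 42842839839246*t + 140355806203141*t^2 + 194579711589790*t^3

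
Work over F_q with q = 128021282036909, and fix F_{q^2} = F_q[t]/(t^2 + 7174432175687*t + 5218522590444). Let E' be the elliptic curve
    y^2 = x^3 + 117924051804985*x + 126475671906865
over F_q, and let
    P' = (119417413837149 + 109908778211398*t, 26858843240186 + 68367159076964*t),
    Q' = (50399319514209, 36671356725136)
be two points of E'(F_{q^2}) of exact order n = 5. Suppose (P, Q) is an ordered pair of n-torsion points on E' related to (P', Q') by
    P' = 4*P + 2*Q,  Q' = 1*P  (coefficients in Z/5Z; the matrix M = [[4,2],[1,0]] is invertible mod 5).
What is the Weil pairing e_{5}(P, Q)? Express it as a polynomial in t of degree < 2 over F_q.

e_{5}(aP+bQ,cP+dQ) = e_{5}(P,Q)^(ad-bc); with (a,b,c,d)=(4,2,1,0) this gives the det-5 law.
Inverting 3 mod 5: 2. Thus e_{5}(P,Q) = e(P',Q')^{2}.
n = 5 = (101)_2 (3 bits, wt 2); accumulate f_{5,P'}(Q'+S)/f_{5,P'}(S) along the 2-step ladder.
Miller gives e_{5}(P',Q') = 30750962014012 + 117243474553043*t in F_{128021282036909^2}.
Raise to 2: e(P,Q) = 98676990472823 + 39911451811706*t in mu_{5}.

98676990472823 + 39911451811706*t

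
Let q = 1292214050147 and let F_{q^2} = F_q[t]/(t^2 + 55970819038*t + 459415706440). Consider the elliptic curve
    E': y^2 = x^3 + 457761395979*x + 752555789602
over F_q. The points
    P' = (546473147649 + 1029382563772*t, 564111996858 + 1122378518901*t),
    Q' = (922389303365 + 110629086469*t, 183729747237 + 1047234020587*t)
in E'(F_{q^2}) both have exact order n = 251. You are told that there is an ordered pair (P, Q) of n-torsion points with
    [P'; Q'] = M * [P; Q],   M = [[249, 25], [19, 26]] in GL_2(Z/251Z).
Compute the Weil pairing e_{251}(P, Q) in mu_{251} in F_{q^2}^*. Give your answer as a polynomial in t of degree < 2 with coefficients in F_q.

525617334685 + 849098587729*t

Since e_{251}(P,P)=e_{251}(Q,Q)=1 and e_{251}(Q,P)=e_{251}(P,Q)^{-1}, expanding e_{251}(249*P + 25*Q,19*P + 26*Q) leaves e(P,Q)^det(M).
Hence e(P,Q) = e(P',Q')^{10} where 10 = 226^{-1} mod 251.
Double-and-add over 11111011: 8-1 doublings, 7-1 additions; each step l_{T,T}/v_{2T} or l_{T,P'}/v at Q'+S for random S.
So e_{251}(P',Q') = 642382270534 + 1282968753651*t.
(642382270534 + 1282968753651*t)^{10} mod (1292214050147,f) = 525617334685 + 849098587729*t.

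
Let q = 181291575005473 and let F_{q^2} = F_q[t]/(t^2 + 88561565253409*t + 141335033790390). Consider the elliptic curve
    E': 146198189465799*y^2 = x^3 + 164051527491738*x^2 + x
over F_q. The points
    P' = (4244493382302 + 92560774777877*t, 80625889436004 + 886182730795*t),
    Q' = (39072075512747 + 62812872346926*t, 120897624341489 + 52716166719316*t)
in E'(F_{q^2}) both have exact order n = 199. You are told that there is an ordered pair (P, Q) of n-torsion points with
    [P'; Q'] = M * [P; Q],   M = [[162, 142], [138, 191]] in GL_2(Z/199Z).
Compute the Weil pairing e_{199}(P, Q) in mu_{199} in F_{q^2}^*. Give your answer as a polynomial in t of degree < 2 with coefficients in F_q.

e_{199} is bilinear + alternating on E[199], so e_{199}(162*P + 142*Q, 138*P + 191*Q) = e_{199}(P,Q)^(162*191-142*138).
Hence e(P,Q) = e(P',Q')^{133} where 133 = 3^{-1} mod 199.
Montgomery->Weierstrass: x_W = 41865373763872*x+158576820501749, y_W=41865373763872*y on F_{181291575005473}; lands on y^2=x^3+145098364538402.
Miller loop for e_{199} over F_{181291575005473^2}: bits of 199 = 11000111; 7 double steps + 4 add steps, l/v at each.
e_{199}(P',Q') = 23724046899296 + 75815318414124*t.
Thus e_{199}(P,Q) = 14604152860849 + 65737839650028*t.

14604152860849 + 65737839650028*t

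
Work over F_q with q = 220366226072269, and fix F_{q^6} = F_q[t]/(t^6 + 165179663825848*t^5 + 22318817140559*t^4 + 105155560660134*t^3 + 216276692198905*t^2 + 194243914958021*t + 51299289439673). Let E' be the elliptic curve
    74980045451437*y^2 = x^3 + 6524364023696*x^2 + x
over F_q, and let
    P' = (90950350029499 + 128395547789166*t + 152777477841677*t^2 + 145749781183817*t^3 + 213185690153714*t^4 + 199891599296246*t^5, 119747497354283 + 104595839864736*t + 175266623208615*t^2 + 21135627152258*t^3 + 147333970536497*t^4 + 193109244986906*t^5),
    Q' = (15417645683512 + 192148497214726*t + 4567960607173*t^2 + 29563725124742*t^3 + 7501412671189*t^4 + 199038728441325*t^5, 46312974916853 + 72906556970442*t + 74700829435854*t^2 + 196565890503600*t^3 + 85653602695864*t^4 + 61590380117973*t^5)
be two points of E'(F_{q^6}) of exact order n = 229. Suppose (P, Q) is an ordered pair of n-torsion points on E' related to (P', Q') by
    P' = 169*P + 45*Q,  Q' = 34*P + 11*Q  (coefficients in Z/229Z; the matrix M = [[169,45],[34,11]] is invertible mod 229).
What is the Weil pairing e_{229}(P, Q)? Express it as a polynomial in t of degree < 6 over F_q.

134086561106611 + 87401779522316*t + 219668367014484*t^2 + 143902519990841*t^3 + 24494893978706*t^4 + 143199466676735*t^5

Under M = [[169,45],[34,11]] in GL_2(Z/229), e_{229}(P',Q') = e_{229}(P,Q)^(169*11-45*34 mod 229).
Hence e(P,Q) = e(P',Q')^{71} where 71 = 100^{-1} mod 229.
Undo Montgomery via alpha=199637210444844, beta=97980608401317: (a',b')=(66763733590842,134555110948896) over F_{220366226072269}.
n = 229 = (11100101)_2 (8 bits, wt 5); accumulate f_{229,P'}(Q'+S)/f_{229,P'}(S) along the 7-step ladder.
Result: e(P',Q') = 40854811282253 + 16973796879317*t + 49235539328135*t^2 + 96621743930578*t^3 + 45311481074590*t^4 + 131072978013979*t^5.
Raise to 71: e(P,Q) = 134086561106611 + 87401779522316*t + 219668367014484*t^2 + 143902519990841*t^3 + 24494893978706*t^4 + 143199466676735*t^5 in mu_{229}.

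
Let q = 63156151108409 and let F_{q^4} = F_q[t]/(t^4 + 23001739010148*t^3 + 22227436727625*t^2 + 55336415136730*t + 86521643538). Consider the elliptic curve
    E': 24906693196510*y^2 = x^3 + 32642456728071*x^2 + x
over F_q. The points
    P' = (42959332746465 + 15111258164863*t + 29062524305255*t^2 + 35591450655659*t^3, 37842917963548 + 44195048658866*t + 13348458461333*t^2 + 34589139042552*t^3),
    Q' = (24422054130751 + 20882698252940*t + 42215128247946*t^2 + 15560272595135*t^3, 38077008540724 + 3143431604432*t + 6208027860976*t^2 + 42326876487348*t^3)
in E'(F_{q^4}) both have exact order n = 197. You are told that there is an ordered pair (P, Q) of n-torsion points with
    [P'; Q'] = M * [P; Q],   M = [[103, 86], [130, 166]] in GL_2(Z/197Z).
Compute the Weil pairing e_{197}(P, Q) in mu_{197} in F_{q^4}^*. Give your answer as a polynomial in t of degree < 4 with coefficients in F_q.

1407704595930 + 6271928664322*t + 60820401712772*t^2 + 59135477835619*t^3

The 197-Weil pairing on E[197] over F_{63156151108409} is alternating-bilinear: e_{197}(P',Q') = e_{197}(P,Q)^det(M).
Hence e(P,Q) = e(P',Q')^{74} where 74 = 8^{-1} mod 197.
Set x_W=7634018354653*u+5998134870697, y_W=7634018354653*v; then E': y_W^2=x_W^3+6741667753290*x_W.
n = 197 = (11000101)_2 (8 bits, wt 4); accumulate f_{197,P'}(Q'+S)/f_{197,P'}(S) along the 7-step ladder.
e_{197}(P',Q') = 20329780242692 + 53690973628346*t + 54258200230048*t^2 + 58089236490166*t^3.
Raise to 74: e(P,Q) = 1407704595930 + 6271928664322*t + 60820401712772*t^2 + 59135477835619*t^3 in mu_{197}.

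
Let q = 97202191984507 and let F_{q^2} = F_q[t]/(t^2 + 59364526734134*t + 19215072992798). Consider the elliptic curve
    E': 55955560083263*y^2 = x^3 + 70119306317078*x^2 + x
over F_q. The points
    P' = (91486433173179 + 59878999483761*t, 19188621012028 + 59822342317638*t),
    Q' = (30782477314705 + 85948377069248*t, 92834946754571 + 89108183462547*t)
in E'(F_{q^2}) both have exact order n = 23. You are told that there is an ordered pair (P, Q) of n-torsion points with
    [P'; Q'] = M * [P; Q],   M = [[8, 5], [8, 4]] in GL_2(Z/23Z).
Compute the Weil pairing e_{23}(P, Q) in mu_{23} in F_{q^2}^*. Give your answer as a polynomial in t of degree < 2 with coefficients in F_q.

The 23-Weil pairing on E[23] over F_{97202191984507} is alternating-bilinear: e_{23}(P',Q') = e_{23}(P,Q)^det(M).
det M = 8*4 - 5*8 = -8 = 15 (mod 23); 15^{-1} = 20 (mod 23).
Set x_W=18426879799045*u+48056294840692, y_W=18426879799045*v; then E': y_W^2=x_W^3+54269691520740*x_W+58712929410896.
5-bit Miller (10111) on E'/F_{97202191984507} with a'=54269691520740, b'=58712929410896: accumulate tangent/chord ratios at Q'+S and P'+S'.
Miller gives e_{23}(P',Q') = 92365092683808 + 49846328740987*t in F_{97202191984507^2}.
(92365092683808 + 49846328740987*t)^{20} mod (97202191984507,f) = 36701582156072 + 1739107577382*t.

36701582156072 + 1739107577382*t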